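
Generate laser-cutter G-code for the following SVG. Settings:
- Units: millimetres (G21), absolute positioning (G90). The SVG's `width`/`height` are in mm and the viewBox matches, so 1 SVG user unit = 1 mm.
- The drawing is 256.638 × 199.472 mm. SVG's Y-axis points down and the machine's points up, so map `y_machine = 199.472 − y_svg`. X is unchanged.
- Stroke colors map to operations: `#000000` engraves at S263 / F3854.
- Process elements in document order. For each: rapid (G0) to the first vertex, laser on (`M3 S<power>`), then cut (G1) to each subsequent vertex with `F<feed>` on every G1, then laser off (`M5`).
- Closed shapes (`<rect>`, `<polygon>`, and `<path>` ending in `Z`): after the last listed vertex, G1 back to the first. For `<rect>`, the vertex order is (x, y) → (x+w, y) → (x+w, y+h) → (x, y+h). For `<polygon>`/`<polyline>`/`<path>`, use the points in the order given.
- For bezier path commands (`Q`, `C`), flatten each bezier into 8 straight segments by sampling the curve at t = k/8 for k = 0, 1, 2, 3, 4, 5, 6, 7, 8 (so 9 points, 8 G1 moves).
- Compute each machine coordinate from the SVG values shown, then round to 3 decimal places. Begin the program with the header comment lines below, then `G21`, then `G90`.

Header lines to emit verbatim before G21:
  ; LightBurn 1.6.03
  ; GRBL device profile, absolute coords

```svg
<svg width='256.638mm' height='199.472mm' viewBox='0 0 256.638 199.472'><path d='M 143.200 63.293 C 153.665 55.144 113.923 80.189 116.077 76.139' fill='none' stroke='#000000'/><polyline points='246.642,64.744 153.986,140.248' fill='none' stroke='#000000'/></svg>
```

viewBox `0 0 256.638 199.472` with mm width/height → 1 unit = 1 mm. Flip: y_m = 199.472 − y_svg.

**Shape 1** — `<path>` cubic bezier, stroke `#000000` → engrave (S263, F3854). Control points (SVG): P0=(143.200,63.293), P1=(153.665,55.144), P2=(113.923,80.189), P3=(116.077,76.139); sampled at t=k/8. Machine vertices: (143.200,136.179) → (144.951,137.801) → (143.074,137.040) → (138.649,134.628) → (132.755,131.293) → (126.472,127.766) → (120.878,124.778) → (117.053,123.056) → (116.077,123.333). Open path.

**Shape 2** — `<polyline>` line segment, stroke `#000000` → engrave (S263, F3854). Machine vertices: (246.642,134.728) → (153.986,59.224). Open path.

; LightBurn 1.6.03
; GRBL device profile, absolute coords
G21
G90
G0 X143.200 Y136.179
M3 S263
G1 X144.951 Y137.801 F3854
G1 X143.074 Y137.040 F3854
G1 X138.649 Y134.628 F3854
G1 X132.755 Y131.293 F3854
G1 X126.472 Y127.766 F3854
G1 X120.878 Y124.778 F3854
G1 X117.053 Y123.056 F3854
G1 X116.077 Y123.333 F3854
M5
G0 X246.642 Y134.728
M3 S263
G1 X153.986 Y59.224 F3854
M5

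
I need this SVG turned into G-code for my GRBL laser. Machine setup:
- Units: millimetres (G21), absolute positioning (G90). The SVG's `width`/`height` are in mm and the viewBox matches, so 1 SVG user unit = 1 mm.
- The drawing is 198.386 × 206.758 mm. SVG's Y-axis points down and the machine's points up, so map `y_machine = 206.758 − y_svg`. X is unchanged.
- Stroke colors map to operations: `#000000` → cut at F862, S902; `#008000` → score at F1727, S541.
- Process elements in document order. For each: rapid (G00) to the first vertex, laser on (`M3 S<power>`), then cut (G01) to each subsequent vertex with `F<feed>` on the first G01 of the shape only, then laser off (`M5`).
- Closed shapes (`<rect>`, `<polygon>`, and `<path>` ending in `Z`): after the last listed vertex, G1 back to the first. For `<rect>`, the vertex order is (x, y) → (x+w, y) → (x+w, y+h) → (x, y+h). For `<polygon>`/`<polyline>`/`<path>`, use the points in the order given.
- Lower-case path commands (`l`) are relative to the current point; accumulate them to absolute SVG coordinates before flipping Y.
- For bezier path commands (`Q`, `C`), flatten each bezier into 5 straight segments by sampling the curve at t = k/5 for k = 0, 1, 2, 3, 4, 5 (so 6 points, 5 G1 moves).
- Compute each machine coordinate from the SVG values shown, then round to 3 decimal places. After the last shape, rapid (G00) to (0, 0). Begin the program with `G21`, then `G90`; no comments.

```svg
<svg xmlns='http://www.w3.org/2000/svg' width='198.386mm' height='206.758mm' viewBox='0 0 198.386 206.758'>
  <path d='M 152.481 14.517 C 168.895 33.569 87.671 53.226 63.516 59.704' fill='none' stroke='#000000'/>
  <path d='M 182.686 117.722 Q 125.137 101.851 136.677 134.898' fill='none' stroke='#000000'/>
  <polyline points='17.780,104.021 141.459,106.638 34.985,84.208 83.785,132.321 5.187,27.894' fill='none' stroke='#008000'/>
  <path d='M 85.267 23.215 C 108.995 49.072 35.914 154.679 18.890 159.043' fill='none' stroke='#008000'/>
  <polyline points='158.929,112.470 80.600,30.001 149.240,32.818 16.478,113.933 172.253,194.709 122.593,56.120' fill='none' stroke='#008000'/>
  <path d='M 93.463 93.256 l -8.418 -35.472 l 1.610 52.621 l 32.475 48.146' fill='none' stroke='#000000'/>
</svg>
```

G21
G90
G00 X152.481 Y192.241
M3 S902
G01 X151.850 Y180.847 F862
G01 X135.213 Y169.970
G01 X109.994 Y160.271
G01 X83.620 Y152.412
G01 X63.516 Y147.054
M5
G00 X182.686 Y89.036
M3 S902
G01 X162.430 Y93.428 F862
G01 X147.701 Y93.906
G01 X138.499 Y90.471
G01 X134.825 Y83.122
G01 X136.677 Y71.860
M5
G00 X17.780 Y102.737
M3 S541
G01 X141.459 Y100.120 F1727
G01 X34.985 Y122.550
G01 X83.785 Y74.437
G01 X5.187 Y178.864
M5
G00 X85.267 Y183.543
M3 S541
G01 X89.110 Y159.907 F1727
G01 X77.056 Y125.818
G01 X56.443 Y89.965
G01 X34.608 Y61.035
G01 X18.890 Y47.715
M5
G00 X158.929 Y94.288
M3 S541
G01 X80.600 Y176.757 F1727
G01 X149.240 Y173.940
G01 X16.478 Y92.825
G01 X172.253 Y12.049
G01 X122.593 Y150.638
M5
G00 X93.463 Y113.502
M3 S902
G01 X85.045 Y148.974 F862
G01 X86.655 Y96.353
G01 X119.130 Y48.207
M5
G00 X0.000 Y0.000

viewBox `0 0 198.386 206.758` with mm width/height → 1 unit = 1 mm. Flip: y_m = 206.758 − y_svg.

**Shape 1** — `<path>` cubic bezier, stroke `#000000` → cut (S902, F862). Control points (SVG): P0=(152.481,14.517), P1=(168.895,33.569), P2=(87.671,53.226), P3=(63.516,59.704); sampled at t=k/5. Machine vertices: (152.481,192.241) → (151.850,180.847) → (135.213,169.970) → (109.994,160.271) → (83.620,152.412) → (63.516,147.054). Open path.

**Shape 2** — `<path>` quadratic bezier, stroke `#000000` → cut (S902, F862). Control points (SVG): P0=(182.686,117.722), P1=(125.137,101.851), P2=(136.677,134.898); sampled at t=k/5. Machine vertices: (182.686,89.036) → (162.430,93.428) → (147.701,93.906) → (138.499,90.471) → (134.825,83.122) → (136.677,71.860). Open path.

**Shape 3** — `<polyline>` open polyline, stroke `#008000` → score (S541, F1727). Machine vertices: (17.780,102.737) → (141.459,100.120) → (34.985,122.550) → (83.785,74.437) → (5.187,178.864). Open path.

**Shape 4** — `<path>` cubic bezier, stroke `#008000` → score (S541, F1727). Control points (SVG): P0=(85.267,23.215), P1=(108.995,49.072), P2=(35.914,154.679), P3=(18.890,159.043); sampled at t=k/5. Machine vertices: (85.267,183.543) → (89.110,159.907) → (77.056,125.818) → (56.443,89.965) → (34.608,61.035) → (18.890,47.715). Open path.

**Shape 5** — `<polyline>` open polyline, stroke `#008000` → score (S541, F1727). Machine vertices: (158.929,94.288) → (80.600,176.757) → (149.240,173.940) → (16.478,92.825) → (172.253,12.049) → (122.593,150.638). Open path.

**Shape 6** — `<path>` open polyline, stroke `#000000` → cut (S902, F862). Machine vertices: (93.463,113.502) → (85.045,148.974) → (86.655,96.353) → (119.130,48.207). Open path.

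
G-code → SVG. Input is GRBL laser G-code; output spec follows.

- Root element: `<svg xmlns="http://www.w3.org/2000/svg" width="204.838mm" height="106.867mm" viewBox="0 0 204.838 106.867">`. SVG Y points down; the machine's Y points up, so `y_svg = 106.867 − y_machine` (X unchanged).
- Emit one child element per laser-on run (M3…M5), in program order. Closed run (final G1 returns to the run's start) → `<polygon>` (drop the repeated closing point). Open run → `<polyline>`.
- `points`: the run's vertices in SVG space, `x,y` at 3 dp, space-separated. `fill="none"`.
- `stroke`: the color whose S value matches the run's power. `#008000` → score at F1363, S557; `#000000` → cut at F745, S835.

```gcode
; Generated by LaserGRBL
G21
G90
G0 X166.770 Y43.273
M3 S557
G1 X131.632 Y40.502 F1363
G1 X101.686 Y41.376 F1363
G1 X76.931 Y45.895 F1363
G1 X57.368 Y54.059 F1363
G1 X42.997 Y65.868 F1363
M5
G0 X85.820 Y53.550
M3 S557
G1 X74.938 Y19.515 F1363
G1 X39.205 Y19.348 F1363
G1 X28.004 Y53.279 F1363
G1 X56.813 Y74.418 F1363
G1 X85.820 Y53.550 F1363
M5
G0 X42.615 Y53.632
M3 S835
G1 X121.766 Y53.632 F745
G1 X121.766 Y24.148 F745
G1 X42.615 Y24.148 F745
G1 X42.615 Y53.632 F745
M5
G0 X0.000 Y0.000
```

Machine Y-up, SVG Y-down with viewBox height 106.867, so y_svg = 106.867 − y_machine; X carries over.

Run 1: S557 ⇒ score layer `#008000`. The run is open, so emit a `<polyline>` with points (Y-flipped): 166.770,63.594 131.632,66.365 101.686,65.491 76.931,60.972 57.368,52.808 42.997,40.999.

Run 2: the run's S557 means `#008000` (score). The run returns to its start, so emit a `<polygon>` with points (Y-flipped): 85.820,53.317 74.938,87.352 39.205,87.519 28.004,53.588 56.813,32.449.

Run 3: the run's S835 means `#000000` (cut). The run returns to its start, so emit a `<polygon>` with points (Y-flipped): 42.615,53.235 121.766,53.235 121.766,82.719 42.615,82.719.

<svg xmlns="http://www.w3.org/2000/svg" width="204.838mm" height="106.867mm" viewBox="0 0 204.838 106.867">
  <polyline points="166.770,63.594 131.632,66.365 101.686,65.491 76.931,60.972 57.368,52.808 42.997,40.999" fill="none" stroke="#008000"/>
  <polygon points="85.820,53.317 74.938,87.352 39.205,87.519 28.004,53.588 56.813,32.449" fill="none" stroke="#008000"/>
  <polygon points="42.615,53.235 121.766,53.235 121.766,82.719 42.615,82.719" fill="none" stroke="#000000"/>
</svg>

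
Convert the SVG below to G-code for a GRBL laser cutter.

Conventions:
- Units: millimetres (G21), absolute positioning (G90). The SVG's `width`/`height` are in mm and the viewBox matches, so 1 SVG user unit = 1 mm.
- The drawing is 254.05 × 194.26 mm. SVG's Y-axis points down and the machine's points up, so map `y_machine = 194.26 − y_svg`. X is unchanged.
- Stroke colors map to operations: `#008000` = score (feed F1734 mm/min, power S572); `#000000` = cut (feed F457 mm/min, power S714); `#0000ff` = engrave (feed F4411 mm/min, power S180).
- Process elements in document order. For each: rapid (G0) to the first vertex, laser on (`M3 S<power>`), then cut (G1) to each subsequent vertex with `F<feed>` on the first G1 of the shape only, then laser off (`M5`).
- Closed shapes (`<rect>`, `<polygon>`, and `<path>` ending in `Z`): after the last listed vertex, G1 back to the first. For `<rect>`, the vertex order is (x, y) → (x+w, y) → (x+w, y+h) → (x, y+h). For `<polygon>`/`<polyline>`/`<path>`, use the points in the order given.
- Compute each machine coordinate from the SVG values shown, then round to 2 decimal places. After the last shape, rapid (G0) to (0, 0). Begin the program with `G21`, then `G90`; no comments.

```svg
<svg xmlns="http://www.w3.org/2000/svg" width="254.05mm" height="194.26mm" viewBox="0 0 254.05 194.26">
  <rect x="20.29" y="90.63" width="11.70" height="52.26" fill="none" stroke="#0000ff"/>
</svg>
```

1 u = 1 mm; y_m = 194.26 − y.

[1] `<rect>` rectangle, #0000ff→engrave S180 F4411: (20.29,103.63) → (31.99,103.63) → (31.99,51.37) → (20.29,51.37) → (20.29,103.63) (closed)

G21
G90
G0 X20.29 Y103.63
M3 S180
G1 X31.99 Y103.63 F4411
G1 X31.99 Y51.37
G1 X20.29 Y51.37
G1 X20.29 Y103.63
M5
G0 X0.00 Y0.00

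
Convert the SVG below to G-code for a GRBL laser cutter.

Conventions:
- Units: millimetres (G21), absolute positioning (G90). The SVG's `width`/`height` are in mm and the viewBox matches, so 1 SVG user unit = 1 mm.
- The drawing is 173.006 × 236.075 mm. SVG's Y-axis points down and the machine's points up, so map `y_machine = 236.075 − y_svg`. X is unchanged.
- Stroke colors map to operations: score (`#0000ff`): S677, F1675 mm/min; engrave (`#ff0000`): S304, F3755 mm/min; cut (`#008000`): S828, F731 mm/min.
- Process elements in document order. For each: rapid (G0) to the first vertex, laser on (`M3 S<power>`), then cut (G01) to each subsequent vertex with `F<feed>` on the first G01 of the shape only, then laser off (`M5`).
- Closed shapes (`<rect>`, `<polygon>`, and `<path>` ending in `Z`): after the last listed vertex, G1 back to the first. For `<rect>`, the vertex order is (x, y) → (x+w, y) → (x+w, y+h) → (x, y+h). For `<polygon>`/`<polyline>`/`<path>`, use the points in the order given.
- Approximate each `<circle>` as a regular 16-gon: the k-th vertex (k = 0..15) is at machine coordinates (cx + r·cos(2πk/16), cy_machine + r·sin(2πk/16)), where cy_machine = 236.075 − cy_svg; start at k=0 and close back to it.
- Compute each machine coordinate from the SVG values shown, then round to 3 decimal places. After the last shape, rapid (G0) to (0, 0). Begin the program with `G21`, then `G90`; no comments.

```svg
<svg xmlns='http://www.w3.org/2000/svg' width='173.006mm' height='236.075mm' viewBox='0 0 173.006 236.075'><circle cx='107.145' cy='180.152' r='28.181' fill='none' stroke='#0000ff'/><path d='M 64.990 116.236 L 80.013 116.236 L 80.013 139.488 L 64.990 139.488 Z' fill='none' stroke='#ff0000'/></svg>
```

G21
G90
G0 X135.326 Y55.923
M3 S677
G01 X133.181 Y66.707 F1675
G01 X127.072 Y75.850
G01 X117.929 Y81.959
G01 X107.145 Y84.104
G01 X96.361 Y81.959
G01 X87.218 Y75.850
G01 X81.109 Y66.707
G01 X78.964 Y55.923
G01 X81.109 Y45.139
G01 X87.218 Y35.996
G01 X96.361 Y29.887
G01 X107.145 Y27.742
G01 X117.929 Y29.887
G01 X127.072 Y35.996
G01 X133.181 Y45.139
G01 X135.326 Y55.923
M5
G0 X64.990 Y119.839
M3 S304
G01 X80.013 Y119.839 F3755
G01 X80.013 Y96.587
G01 X64.990 Y96.587
G01 X64.990 Y119.839
M5
G0 X0.000 Y0.000

Since the viewBox matches the mm dimensions, user units are millimetres directly. The only transform is the Y-flip y_m = 236.075 − y_svg.

Shape 1 is a circle drawn with `<circle>`. Its stroke #0000ff means score at S677, F1675. After flipping Y the toolpath is (135.326,55.923) → (133.181,66.707) → (127.072,75.850) → (117.929,81.959) → (107.145,84.104) → (96.361,81.959) → (87.218,75.850) → (81.109,66.707) → (78.964,55.923) → (81.109,45.139) → (87.218,35.996) → (96.361,29.887) → (107.145,27.742) → (117.929,29.887) → (127.072,35.996) → (133.181,45.139) → (135.326,55.923), returning to the start.

Shape 2 is a rectangle drawn with `<path>`. Its stroke #ff0000 means engrave at S304, F3755. After flipping Y the toolpath is (64.990,119.839) → (80.013,119.839) → (80.013,96.587) → (64.990,96.587) → (64.990,119.839), returning to the start.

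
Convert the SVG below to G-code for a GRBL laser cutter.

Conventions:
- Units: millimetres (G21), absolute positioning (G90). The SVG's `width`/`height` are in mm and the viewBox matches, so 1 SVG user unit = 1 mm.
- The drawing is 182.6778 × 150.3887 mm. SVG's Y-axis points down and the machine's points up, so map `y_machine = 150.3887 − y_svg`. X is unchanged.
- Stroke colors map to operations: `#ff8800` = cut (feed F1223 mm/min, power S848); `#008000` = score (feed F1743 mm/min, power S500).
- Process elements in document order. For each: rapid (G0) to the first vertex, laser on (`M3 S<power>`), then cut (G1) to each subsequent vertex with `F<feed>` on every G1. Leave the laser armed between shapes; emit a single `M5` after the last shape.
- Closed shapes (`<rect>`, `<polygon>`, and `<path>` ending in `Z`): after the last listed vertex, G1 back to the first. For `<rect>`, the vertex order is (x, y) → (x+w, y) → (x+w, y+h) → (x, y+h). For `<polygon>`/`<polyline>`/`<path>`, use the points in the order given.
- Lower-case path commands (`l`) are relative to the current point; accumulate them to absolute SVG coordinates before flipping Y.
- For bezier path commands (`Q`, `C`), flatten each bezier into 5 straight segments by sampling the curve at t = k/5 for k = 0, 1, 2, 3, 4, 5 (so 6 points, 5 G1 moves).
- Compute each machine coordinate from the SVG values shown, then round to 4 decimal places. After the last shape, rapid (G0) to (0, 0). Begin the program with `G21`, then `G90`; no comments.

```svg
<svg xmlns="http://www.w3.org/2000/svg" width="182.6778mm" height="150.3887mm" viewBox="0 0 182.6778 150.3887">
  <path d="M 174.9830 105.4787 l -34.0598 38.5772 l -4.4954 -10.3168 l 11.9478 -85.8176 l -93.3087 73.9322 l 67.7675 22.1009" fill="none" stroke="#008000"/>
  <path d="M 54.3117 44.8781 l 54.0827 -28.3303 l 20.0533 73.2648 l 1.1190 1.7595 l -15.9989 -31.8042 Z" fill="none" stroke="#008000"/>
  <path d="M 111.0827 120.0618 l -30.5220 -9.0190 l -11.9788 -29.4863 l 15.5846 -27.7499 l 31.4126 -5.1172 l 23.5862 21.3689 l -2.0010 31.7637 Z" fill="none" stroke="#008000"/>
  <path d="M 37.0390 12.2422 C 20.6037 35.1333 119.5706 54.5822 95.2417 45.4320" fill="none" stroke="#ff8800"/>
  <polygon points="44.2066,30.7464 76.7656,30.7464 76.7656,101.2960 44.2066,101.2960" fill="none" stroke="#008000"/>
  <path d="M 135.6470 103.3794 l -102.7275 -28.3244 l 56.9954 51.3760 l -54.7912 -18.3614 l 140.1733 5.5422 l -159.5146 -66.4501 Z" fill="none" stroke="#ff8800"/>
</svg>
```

viewBox `0 0 182.6778 150.3887` with mm width/height → 1 unit = 1 mm. Flip: y_m = 150.3887 − y_svg.

**Shape 1** — `<path>` open polyline, stroke `#008000` → score (S500, F1743). Machine vertices: (174.9830,44.9100) → (140.9232,6.3328) → (136.4278,16.6496) → (148.3756,102.4672) → (55.0669,28.5350) → (122.8344,6.4341). Open path.

**Shape 2** — `<path>` closed polygon, stroke `#008000` → score (S500, F1743). Machine vertices: (54.3117,105.5106) → (108.3944,133.8409) → (128.4477,60.5761) → (129.5667,58.8166) → (113.5678,90.6208) → (54.3117,105.5106). Closed: final G1 returns to the first vertex.

**Shape 3** — `<path>` regular polygon, stroke `#008000` → score (S500, F1743). Machine vertices: (111.0827,30.3269) → (80.5607,39.3459) → (68.5819,68.8322) → (84.1665,96.5821) → (115.5791,101.6993) → (139.1653,80.3304) → (137.1643,48.5667) → (111.0827,30.3269). Closed: final G1 returns to the first vertex.

**Shape 4** — `<path>` cubic bezier, stroke `#ff8800` → cut (S848, F1223). Control points (SVG): P0=(37.0390,12.2422), P1=(20.6037,35.1333), P2=(119.5706,54.5822), P3=(95.2417,45.4320); sampled at t=k/5. Machine vertices: (37.0390,138.1465) → (39.1165,125.0262) → (57.4330,113.9395) → (80.5311,106.0940) → (96.9531,102.6972) → (95.2417,104.9567). Open path.

**Shape 5** — `<polygon>` rectangle, stroke `#008000` → score (S500, F1743). Machine vertices: (44.2066,119.6423) → (76.7656,119.6423) → (76.7656,49.0927) → (44.2066,49.0927) → (44.2066,119.6423). Closed: final G1 returns to the first vertex.

**Shape 6** — `<path>` closed polygon, stroke `#ff8800` → cut (S848, F1223). Machine vertices: (135.6470,47.0093) → (32.9195,75.3337) → (89.9149,23.9577) → (35.1237,42.3191) → (175.2970,36.7769) → (15.7824,103.2270) → (135.6470,47.0093). Closed: final G1 returns to the first vertex.

G21
G90
G0 X174.9830 Y44.9100
M3 S500
G1 X140.9232 Y6.3328 F1743
G1 X136.4278 Y16.6496 F1743
G1 X148.3756 Y102.4672 F1743
G1 X55.0669 Y28.5350 F1743
G1 X122.8344 Y6.4341 F1743
G0 X54.3117 Y105.5106
M3 S500
G1 X108.3944 Y133.8409 F1743
G1 X128.4477 Y60.5761 F1743
G1 X129.5667 Y58.8166 F1743
G1 X113.5678 Y90.6208 F1743
G1 X54.3117 Y105.5106 F1743
G0 X111.0827 Y30.3269
M3 S500
G1 X80.5607 Y39.3459 F1743
G1 X68.5819 Y68.8322 F1743
G1 X84.1665 Y96.5821 F1743
G1 X115.5791 Y101.6993 F1743
G1 X139.1653 Y80.3304 F1743
G1 X137.1643 Y48.5667 F1743
G1 X111.0827 Y30.3269 F1743
G0 X37.0390 Y138.1465
M3 S848
G1 X39.1165 Y125.0262 F1223
G1 X57.4330 Y113.9395 F1223
G1 X80.5311 Y106.0940 F1223
G1 X96.9531 Y102.6972 F1223
G1 X95.2417 Y104.9567 F1223
G0 X44.2066 Y119.6423
M3 S500
G1 X76.7656 Y119.6423 F1743
G1 X76.7656 Y49.0927 F1743
G1 X44.2066 Y49.0927 F1743
G1 X44.2066 Y119.6423 F1743
G0 X135.6470 Y47.0093
M3 S848
G1 X32.9195 Y75.3337 F1223
G1 X89.9149 Y23.9577 F1223
G1 X35.1237 Y42.3191 F1223
G1 X175.2970 Y36.7769 F1223
G1 X15.7824 Y103.2270 F1223
G1 X135.6470 Y47.0093 F1223
M5
G0 X0.0000 Y0.0000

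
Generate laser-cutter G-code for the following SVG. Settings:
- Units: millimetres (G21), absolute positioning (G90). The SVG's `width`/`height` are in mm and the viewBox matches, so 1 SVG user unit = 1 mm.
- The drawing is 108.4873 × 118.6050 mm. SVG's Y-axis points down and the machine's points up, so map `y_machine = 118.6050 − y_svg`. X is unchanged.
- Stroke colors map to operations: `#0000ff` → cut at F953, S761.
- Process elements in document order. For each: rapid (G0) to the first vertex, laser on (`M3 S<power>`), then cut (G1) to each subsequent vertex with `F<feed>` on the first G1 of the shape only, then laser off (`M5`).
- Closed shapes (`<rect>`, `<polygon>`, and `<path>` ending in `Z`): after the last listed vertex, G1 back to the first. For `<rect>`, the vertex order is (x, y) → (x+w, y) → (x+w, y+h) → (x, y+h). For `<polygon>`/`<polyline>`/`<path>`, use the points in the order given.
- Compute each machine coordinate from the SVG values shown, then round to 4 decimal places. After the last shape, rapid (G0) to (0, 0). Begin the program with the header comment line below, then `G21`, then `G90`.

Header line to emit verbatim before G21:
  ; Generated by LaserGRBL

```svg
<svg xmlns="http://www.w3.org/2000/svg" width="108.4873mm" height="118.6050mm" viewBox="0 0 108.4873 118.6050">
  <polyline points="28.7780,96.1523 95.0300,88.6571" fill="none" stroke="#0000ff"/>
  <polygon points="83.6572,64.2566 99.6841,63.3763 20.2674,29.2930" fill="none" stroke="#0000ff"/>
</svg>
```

Since the viewBox matches the mm dimensions, user units are millimetres directly. The only transform is the Y-flip y_m = 118.6050 − y_svg.

Shape 1 is a line segment drawn with `<polyline>`. Its stroke #0000ff means cut at S761, F953. After flipping Y the toolpath is (28.7780,22.4527) → (95.0300,29.9479).

Shape 2 is a closed polygon drawn with `<polygon>`. Its stroke #0000ff means cut at S761, F953. After flipping Y the toolpath is (83.6572,54.3484) → (99.6841,55.2287) → (20.2674,89.3120) → (83.6572,54.3484), returning to the start.

; Generated by LaserGRBL
G21
G90
G0 X28.7780 Y22.4527
M3 S761
G1 X95.0300 Y29.9479 F953
M5
G0 X83.6572 Y54.3484
M3 S761
G1 X99.6841 Y55.2287 F953
G1 X20.2674 Y89.3120
G1 X83.6572 Y54.3484
M5
G0 X0.0000 Y0.0000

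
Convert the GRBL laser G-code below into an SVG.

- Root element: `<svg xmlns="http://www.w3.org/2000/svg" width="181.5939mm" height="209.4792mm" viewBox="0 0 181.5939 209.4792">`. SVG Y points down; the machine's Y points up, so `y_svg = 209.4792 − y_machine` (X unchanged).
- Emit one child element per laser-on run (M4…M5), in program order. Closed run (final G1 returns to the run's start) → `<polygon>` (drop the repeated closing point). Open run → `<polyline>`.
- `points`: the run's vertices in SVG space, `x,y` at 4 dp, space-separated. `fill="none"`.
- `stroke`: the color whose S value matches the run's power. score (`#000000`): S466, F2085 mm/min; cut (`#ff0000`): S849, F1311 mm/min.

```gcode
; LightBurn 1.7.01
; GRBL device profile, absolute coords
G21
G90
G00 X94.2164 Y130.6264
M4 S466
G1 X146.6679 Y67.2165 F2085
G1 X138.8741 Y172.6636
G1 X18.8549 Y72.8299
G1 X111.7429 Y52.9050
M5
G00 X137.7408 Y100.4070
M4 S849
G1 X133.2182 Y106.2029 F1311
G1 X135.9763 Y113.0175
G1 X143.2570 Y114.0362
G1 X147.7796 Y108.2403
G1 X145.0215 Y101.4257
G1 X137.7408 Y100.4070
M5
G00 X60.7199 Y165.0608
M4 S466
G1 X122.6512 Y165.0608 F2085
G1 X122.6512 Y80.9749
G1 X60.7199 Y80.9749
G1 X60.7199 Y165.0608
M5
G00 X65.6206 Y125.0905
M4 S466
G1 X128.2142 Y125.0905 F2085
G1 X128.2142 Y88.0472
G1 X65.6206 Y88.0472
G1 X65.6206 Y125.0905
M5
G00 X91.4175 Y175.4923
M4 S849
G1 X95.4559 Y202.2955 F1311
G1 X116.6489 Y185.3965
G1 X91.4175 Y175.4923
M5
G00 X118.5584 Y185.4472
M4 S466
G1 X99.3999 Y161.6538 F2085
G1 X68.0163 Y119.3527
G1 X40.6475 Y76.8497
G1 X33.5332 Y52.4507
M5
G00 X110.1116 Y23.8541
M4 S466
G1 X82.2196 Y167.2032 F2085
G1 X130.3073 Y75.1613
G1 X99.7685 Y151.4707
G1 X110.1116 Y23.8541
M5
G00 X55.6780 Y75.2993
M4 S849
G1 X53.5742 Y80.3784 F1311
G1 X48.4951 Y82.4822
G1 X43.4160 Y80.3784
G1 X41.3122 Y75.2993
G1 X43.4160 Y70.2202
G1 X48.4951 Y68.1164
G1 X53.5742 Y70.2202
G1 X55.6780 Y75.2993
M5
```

Each laser-on run becomes one SVG element. Flip Y back into SVG space with y_svg = 209.4792 − y_machine.

Run 1: power S466 maps to stroke `#000000` (score). The run is open, so emit a `<polyline>` with points (Y-flipped): 94.2164,78.8528 146.6679,142.2627 138.8741,36.8156 18.8549,136.6493 111.7429,156.5742.

Run 2: power S849 maps to stroke `#ff0000` (cut). The run returns to its start, so emit a `<polygon>` with points (Y-flipped): 137.7408,109.0722 133.2182,103.2763 135.9763,96.4617 143.2570,95.4430 147.7796,101.2389 145.0215,108.0535.

Run 3: S466 ⇒ score layer `#000000`. The run returns to its start, so emit a `<polygon>` with points (Y-flipped): 60.7199,44.4184 122.6512,44.4184 122.6512,128.5043 60.7199,128.5043.

Run 4: power S466 maps to stroke `#000000` (score). The run returns to its start, so emit a `<polygon>` with points (Y-flipped): 65.6206,84.3887 128.2142,84.3887 128.2142,121.4320 65.6206,121.4320.

Run 5: power S849 maps to stroke `#ff0000` (cut). The run returns to its start, so emit a `<polygon>` with points (Y-flipped): 91.4175,33.9869 95.4559,7.1837 116.6489,24.0827.

Run 6: power S466 maps to stroke `#000000` (score). The run is open, so emit a `<polyline>` with points (Y-flipped): 118.5584,24.0320 99.3999,47.8254 68.0163,90.1265 40.6475,132.6295 33.5332,157.0285.

Run 7: the run's S466 means `#000000` (score). The run returns to its start, so emit a `<polygon>` with points (Y-flipped): 110.1116,185.6251 82.2196,42.2760 130.3073,134.3179 99.7685,58.0085.

Run 8: S849 ⇒ cut layer `#ff0000`. The run returns to its start, so emit a `<polygon>` with points (Y-flipped): 55.6780,134.1799 53.5742,129.1008 48.4951,126.9970 43.4160,129.1008 41.3122,134.1799 43.4160,139.2590 48.4951,141.3628 53.5742,139.2590.

<svg xmlns="http://www.w3.org/2000/svg" width="181.5939mm" height="209.4792mm" viewBox="0 0 181.5939 209.4792">
  <polyline points="94.2164,78.8528 146.6679,142.2627 138.8741,36.8156 18.8549,136.6493 111.7429,156.5742" fill="none" stroke="#000000"/>
  <polygon points="137.7408,109.0722 133.2182,103.2763 135.9763,96.4617 143.2570,95.4430 147.7796,101.2389 145.0215,108.0535" fill="none" stroke="#ff0000"/>
  <polygon points="60.7199,44.4184 122.6512,44.4184 122.6512,128.5043 60.7199,128.5043" fill="none" stroke="#000000"/>
  <polygon points="65.6206,84.3887 128.2142,84.3887 128.2142,121.4320 65.6206,121.4320" fill="none" stroke="#000000"/>
  <polygon points="91.4175,33.9869 95.4559,7.1837 116.6489,24.0827" fill="none" stroke="#ff0000"/>
  <polyline points="118.5584,24.0320 99.3999,47.8254 68.0163,90.1265 40.6475,132.6295 33.5332,157.0285" fill="none" stroke="#000000"/>
  <polygon points="110.1116,185.6251 82.2196,42.2760 130.3073,134.3179 99.7685,58.0085" fill="none" stroke="#000000"/>
  <polygon points="55.6780,134.1799 53.5742,129.1008 48.4951,126.9970 43.4160,129.1008 41.3122,134.1799 43.4160,139.2590 48.4951,141.3628 53.5742,139.2590" fill="none" stroke="#ff0000"/>
</svg>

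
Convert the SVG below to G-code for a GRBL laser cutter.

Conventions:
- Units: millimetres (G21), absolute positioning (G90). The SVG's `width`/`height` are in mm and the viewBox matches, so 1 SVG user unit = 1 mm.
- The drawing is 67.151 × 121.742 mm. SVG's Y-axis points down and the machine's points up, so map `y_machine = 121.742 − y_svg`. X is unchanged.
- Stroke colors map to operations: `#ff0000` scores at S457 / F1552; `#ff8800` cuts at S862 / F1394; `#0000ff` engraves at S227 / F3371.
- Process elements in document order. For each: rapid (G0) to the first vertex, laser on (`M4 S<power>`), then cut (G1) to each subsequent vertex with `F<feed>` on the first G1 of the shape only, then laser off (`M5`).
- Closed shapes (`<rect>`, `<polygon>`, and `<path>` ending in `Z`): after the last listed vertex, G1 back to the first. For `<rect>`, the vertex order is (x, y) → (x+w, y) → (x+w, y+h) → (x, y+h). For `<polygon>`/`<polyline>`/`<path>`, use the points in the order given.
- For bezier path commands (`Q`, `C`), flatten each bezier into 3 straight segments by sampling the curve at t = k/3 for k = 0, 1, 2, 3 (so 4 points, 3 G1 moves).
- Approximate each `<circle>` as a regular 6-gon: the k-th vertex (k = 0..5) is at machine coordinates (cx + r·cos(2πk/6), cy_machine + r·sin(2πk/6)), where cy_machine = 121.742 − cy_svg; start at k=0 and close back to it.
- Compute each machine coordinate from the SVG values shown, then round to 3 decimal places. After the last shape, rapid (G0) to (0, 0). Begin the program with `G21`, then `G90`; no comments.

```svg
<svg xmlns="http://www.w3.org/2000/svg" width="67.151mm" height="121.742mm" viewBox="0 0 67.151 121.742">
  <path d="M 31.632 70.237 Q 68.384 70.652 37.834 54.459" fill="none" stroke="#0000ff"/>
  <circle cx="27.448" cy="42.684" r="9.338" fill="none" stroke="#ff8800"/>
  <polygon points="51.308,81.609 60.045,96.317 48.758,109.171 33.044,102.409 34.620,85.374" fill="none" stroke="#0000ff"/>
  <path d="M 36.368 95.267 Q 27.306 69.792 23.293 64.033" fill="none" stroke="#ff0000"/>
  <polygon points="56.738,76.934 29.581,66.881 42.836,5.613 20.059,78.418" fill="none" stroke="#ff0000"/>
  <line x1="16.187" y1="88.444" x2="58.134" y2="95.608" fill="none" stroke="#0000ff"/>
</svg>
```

viewBox `0 0 67.151 121.742` with mm width/height → 1 unit = 1 mm. Flip: y_m = 121.742 − y_svg.

**Shape 1** — `<path>` quadratic bezier, stroke `#0000ff` → engrave (S227, F3371). Control points (SVG): P0=(31.632,70.237), P1=(68.384,70.652), P2=(37.834,54.459); sampled at t=k/3. Machine vertices: (31.632,51.505) → (48.655,53.074) → (50.723,58.333) → (37.834,67.283). Open path.

**Shape 2** — `<circle>` circle, stroke `#ff8800` → cut (S862, F1394). Machine vertices: (36.786,79.058) → (32.117,87.145) → (22.779,87.145) → (18.110,79.058) → (22.779,70.971) → (32.117,70.971) → (36.786,79.058). Closed: final G1 returns to the first vertex.

**Shape 3** — `<polygon>` regular polygon, stroke `#0000ff` → engrave (S227, F3371). Machine vertices: (51.308,40.133) → (60.045,25.425) → (48.758,12.571) → (33.044,19.333) → (34.620,36.368) → (51.308,40.133). Closed: final G1 returns to the first vertex.

**Shape 4** — `<path>` quadratic bezier, stroke `#ff0000` → score (S457, F1552). Control points (SVG): P0=(36.368,95.267), P1=(27.306,69.792), P2=(23.293,64.033); sampled at t=k/3. Machine vertices: (36.368,26.475) → (30.888,41.268) → (26.529,51.679) → (23.293,57.709). Open path.

**Shape 5** — `<polygon>` closed polygon, stroke `#ff0000` → score (S457, F1552). Machine vertices: (56.738,44.808) → (29.581,54.861) → (42.836,116.129) → (20.059,43.324) → (56.738,44.808). Closed: final G1 returns to the first vertex.

**Shape 6** — `<line>` line segment, stroke `#0000ff` → engrave (S227, F3371). Machine vertices: (16.187,33.298) → (58.134,26.134). Open path.

G21
G90
G0 X31.632 Y51.505
M4 S227
G1 X48.655 Y53.074 F3371
G1 X50.723 Y58.333
G1 X37.834 Y67.283
M5
G0 X36.786 Y79.058
M4 S862
G1 X32.117 Y87.145 F1394
G1 X22.779 Y87.145
G1 X18.110 Y79.058
G1 X22.779 Y70.971
G1 X32.117 Y70.971
G1 X36.786 Y79.058
M5
G0 X51.308 Y40.133
M4 S227
G1 X60.045 Y25.425 F3371
G1 X48.758 Y12.571
G1 X33.044 Y19.333
G1 X34.620 Y36.368
G1 X51.308 Y40.133
M5
G0 X36.368 Y26.475
M4 S457
G1 X30.888 Y41.268 F1552
G1 X26.529 Y51.679
G1 X23.293 Y57.709
M5
G0 X56.738 Y44.808
M4 S457
G1 X29.581 Y54.861 F1552
G1 X42.836 Y116.129
G1 X20.059 Y43.324
G1 X56.738 Y44.808
M5
G0 X16.187 Y33.298
M4 S227
G1 X58.134 Y26.134 F3371
M5
G0 X0.000 Y0.000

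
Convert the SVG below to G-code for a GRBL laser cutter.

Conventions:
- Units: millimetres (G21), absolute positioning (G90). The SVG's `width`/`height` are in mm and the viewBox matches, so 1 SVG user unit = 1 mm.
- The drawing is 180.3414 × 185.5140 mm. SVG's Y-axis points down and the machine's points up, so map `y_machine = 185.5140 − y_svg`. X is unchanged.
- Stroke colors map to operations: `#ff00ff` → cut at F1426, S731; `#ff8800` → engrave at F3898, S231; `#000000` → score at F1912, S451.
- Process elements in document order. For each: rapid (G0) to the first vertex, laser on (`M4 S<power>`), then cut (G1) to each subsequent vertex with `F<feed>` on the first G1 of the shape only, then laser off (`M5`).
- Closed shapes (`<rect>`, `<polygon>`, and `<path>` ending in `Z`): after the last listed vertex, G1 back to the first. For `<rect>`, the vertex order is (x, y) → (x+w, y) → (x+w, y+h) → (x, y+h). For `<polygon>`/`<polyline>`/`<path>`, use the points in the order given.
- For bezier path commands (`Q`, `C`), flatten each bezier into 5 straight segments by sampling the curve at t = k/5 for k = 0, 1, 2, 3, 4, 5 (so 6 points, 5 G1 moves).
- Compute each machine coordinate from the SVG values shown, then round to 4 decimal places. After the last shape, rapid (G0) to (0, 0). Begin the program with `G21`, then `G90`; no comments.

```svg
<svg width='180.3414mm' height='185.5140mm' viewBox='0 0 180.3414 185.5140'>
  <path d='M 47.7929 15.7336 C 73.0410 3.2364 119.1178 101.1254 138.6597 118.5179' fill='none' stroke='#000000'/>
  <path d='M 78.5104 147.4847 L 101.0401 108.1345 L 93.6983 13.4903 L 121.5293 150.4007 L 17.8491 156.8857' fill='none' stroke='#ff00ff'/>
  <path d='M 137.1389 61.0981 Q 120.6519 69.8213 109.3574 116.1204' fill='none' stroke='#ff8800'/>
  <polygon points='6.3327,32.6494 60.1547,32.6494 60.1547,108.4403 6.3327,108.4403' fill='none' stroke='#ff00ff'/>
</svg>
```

Since the viewBox matches the mm dimensions, user units are millimetres directly. The only transform is the Y-flip y_m = 185.5140 − y_svg.

Shape 1 is a cubic bezier drawn with `<path>`. Its stroke #000000 means score at S451, F1912. After flipping Y the toolpath is (47.7929,169.7804) → (65.0623,165.5594) → (85.0571,144.0082) → (105.5039,114.2889) → (124.1293,85.5641) → (138.6597,66.9961).

Shape 2 is a open polyline drawn with `<path>`. Its stroke #ff00ff means cut at S731, F1426. After flipping Y the toolpath is (78.5104,38.0293) → (101.0401,77.3795) → (93.6983,172.0237) → (121.5293,35.1133) → (17.8491,28.6283).

Shape 3 is a quadratic bezier drawn with `<path>`. Its stroke #ff8800 means engrave at S231, F3898. After flipping Y the toolpath is (137.1389,124.4159) → (130.7518,119.4236) → (124.7801,111.4252) → (119.2238,100.4207) → (114.0829,86.4102) → (109.3574,69.3936).

Shape 4 is a rectangle drawn with `<polygon>`. Its stroke #ff00ff means cut at S731, F1426. After flipping Y the toolpath is (6.3327,152.8646) → (60.1547,152.8646) → (60.1547,77.0737) → (6.3327,77.0737) → (6.3327,152.8646), returning to the start.

G21
G90
G0 X47.7929 Y169.7804
M4 S451
G1 X65.0623 Y165.5594 F1912
G1 X85.0571 Y144.0082
G1 X105.5039 Y114.2889
G1 X124.1293 Y85.5641
G1 X138.6597 Y66.9961
M5
G0 X78.5104 Y38.0293
M4 S731
G1 X101.0401 Y77.3795 F1426
G1 X93.6983 Y172.0237
G1 X121.5293 Y35.1133
G1 X17.8491 Y28.6283
M5
G0 X137.1389 Y124.4159
M4 S231
G1 X130.7518 Y119.4236 F3898
G1 X124.7801 Y111.4252
G1 X119.2238 Y100.4207
G1 X114.0829 Y86.4102
G1 X109.3574 Y69.3936
M5
G0 X6.3327 Y152.8646
M4 S731
G1 X60.1547 Y152.8646 F1426
G1 X60.1547 Y77.0737
G1 X6.3327 Y77.0737
G1 X6.3327 Y152.8646
M5
G0 X0.0000 Y0.0000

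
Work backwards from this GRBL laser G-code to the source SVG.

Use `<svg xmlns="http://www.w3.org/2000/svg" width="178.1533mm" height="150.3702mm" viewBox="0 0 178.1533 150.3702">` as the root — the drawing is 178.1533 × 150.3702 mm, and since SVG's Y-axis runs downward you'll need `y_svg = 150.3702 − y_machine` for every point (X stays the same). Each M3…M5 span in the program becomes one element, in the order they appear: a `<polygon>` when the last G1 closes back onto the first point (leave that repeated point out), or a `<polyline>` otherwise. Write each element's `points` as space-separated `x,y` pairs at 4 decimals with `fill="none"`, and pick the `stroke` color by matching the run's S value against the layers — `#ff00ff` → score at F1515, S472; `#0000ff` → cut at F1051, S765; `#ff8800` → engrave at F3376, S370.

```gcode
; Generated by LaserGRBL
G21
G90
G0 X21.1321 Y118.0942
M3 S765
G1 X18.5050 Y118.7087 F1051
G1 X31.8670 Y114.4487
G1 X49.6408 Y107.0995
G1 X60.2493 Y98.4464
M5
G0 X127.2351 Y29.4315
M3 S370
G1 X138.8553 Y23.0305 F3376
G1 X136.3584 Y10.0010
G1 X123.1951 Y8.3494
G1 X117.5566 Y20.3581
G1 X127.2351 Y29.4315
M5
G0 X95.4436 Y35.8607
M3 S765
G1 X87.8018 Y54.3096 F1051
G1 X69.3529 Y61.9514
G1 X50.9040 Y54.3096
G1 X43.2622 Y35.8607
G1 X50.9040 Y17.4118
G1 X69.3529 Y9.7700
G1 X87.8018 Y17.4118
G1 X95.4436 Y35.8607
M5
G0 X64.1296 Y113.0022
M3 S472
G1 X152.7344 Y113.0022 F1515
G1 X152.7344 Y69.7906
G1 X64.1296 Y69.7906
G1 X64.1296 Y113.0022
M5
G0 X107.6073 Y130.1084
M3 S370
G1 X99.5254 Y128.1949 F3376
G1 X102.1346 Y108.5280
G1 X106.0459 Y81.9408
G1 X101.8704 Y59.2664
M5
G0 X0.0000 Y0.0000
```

<svg xmlns="http://www.w3.org/2000/svg" width="178.1533mm" height="150.3702mm" viewBox="0 0 178.1533 150.3702">
  <polyline points="21.1321,32.2760 18.5050,31.6615 31.8670,35.9215 49.6408,43.2707 60.2493,51.9238" fill="none" stroke="#0000ff"/>
  <polygon points="127.2351,120.9387 138.8553,127.3397 136.3584,140.3692 123.1951,142.0208 117.5566,130.0121" fill="none" stroke="#ff8800"/>
  <polygon points="95.4436,114.5095 87.8018,96.0606 69.3529,88.4188 50.9040,96.0606 43.2622,114.5095 50.9040,132.9584 69.3529,140.6002 87.8018,132.9584" fill="none" stroke="#0000ff"/>
  <polygon points="64.1296,37.3680 152.7344,37.3680 152.7344,80.5796 64.1296,80.5796" fill="none" stroke="#ff00ff"/>
  <polyline points="107.6073,20.2618 99.5254,22.1753 102.1346,41.8422 106.0459,68.4294 101.8704,91.1038" fill="none" stroke="#ff8800"/>
</svg>

Machine Y-up, SVG Y-down with viewBox height 150.3702, so y_svg = 150.3702 − y_machine; X carries over.

Run 1: S765 ⇒ cut layer `#0000ff`. The run is open, so emit a `<polyline>` with points (Y-flipped): 21.1321,32.2760 18.5050,31.6615 31.8670,35.9215 49.6408,43.2707 60.2493,51.9238.

Run 2: S370 ⇒ engrave layer `#ff8800`. The run returns to its start, so emit a `<polygon>` with points (Y-flipped): 127.2351,120.9387 138.8553,127.3397 136.3584,140.3692 123.1951,142.0208 117.5566,130.0121.

Run 3: power S765 maps to stroke `#0000ff` (cut). The run returns to its start, so emit a `<polygon>` with points (Y-flipped): 95.4436,114.5095 87.8018,96.0606 69.3529,88.4188 50.9040,96.0606 43.2622,114.5095 50.9040,132.9584 69.3529,140.6002 87.8018,132.9584.

Run 4: the run's S472 means `#ff00ff` (score). The run returns to its start, so emit a `<polygon>` with points (Y-flipped): 64.1296,37.3680 152.7344,37.3680 152.7344,80.5796 64.1296,80.5796.

Run 5: power S370 maps to stroke `#ff8800` (engrave). The run is open, so emit a `<polyline>` with points (Y-flipped): 107.6073,20.2618 99.5254,22.1753 102.1346,41.8422 106.0459,68.4294 101.8704,91.1038.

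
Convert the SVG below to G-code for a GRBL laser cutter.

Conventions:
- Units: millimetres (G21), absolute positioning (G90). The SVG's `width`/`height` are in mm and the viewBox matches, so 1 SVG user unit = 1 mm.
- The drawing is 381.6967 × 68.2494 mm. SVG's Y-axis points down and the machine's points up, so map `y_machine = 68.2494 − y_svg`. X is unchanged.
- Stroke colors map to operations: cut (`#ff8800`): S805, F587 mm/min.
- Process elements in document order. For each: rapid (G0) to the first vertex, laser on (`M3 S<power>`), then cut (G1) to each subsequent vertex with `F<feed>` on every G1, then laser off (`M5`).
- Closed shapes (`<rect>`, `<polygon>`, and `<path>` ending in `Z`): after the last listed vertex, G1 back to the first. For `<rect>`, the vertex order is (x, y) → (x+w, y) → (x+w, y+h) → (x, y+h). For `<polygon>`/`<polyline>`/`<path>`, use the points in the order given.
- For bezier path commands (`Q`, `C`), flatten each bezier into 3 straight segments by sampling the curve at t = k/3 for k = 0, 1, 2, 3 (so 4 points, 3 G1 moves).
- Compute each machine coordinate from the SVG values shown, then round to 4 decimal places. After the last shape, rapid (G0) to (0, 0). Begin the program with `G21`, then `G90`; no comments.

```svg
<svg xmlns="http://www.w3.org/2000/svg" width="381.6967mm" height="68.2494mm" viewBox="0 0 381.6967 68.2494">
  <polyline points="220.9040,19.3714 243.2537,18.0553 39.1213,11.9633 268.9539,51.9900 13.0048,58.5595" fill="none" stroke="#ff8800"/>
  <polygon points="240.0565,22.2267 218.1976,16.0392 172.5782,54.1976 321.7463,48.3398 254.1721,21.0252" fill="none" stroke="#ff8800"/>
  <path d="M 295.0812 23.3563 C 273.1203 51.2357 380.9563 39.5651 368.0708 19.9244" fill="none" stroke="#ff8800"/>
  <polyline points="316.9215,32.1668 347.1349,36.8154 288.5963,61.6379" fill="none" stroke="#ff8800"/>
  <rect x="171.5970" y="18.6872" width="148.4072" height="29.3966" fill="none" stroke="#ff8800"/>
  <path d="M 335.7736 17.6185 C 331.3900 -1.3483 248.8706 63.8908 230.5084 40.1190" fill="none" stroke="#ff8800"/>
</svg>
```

1 u = 1 mm; y_m = 68.2494 − y.

[1] `<polyline>` open polyline, #ff8800→cut S805 F587: (220.9040,48.8780) → (243.2537,50.1941) → (39.1213,56.2861) → (268.9539,16.2594) → (13.0048,9.6899)

[2] `<polygon>` closed polygon, #ff8800→cut S805 F587: (240.0565,46.0227) → (218.1976,52.2102) → (172.5782,14.0518) → (321.7463,19.9096) → (254.1721,47.2242) → (240.0565,46.0227) (closed)

[3] `<path>` cubic bezier, #ff8800→cut S805 F587: (295.0812,44.8931) → (307.1075,29.0274) → (349.9943,32.5106) → (368.0708,48.3250)

[4] `<polyline>` open polyline, #ff8800→cut S805 F587: (316.9215,36.0826) → (347.1349,31.4340) → (288.5963,6.6115)

[5] `<rect>` rectangle, #ff8800→cut S805 F587: (171.5970,49.5622) → (320.0042,49.5622) → (320.0042,20.1656) → (171.5970,20.1656) → (171.5970,49.5622) (closed)

[6] `<path>` cubic bezier, #ff8800→cut S805 F587: (335.7736,50.6309) → (310.6148,47.9445) → (264.9862,27.6135) → (230.5084,28.1304)

G21
G90
G0 X220.9040 Y48.8780
M3 S805
G1 X243.2537 Y50.1941 F587
G1 X39.1213 Y56.2861 F587
G1 X268.9539 Y16.2594 F587
G1 X13.0048 Y9.6899 F587
M5
G0 X240.0565 Y46.0227
M3 S805
G1 X218.1976 Y52.2102 F587
G1 X172.5782 Y14.0518 F587
G1 X321.7463 Y19.9096 F587
G1 X254.1721 Y47.2242 F587
G1 X240.0565 Y46.0227 F587
M5
G0 X295.0812 Y44.8931
M3 S805
G1 X307.1075 Y29.0274 F587
G1 X349.9943 Y32.5106 F587
G1 X368.0708 Y48.3250 F587
M5
G0 X316.9215 Y36.0826
M3 S805
G1 X347.1349 Y31.4340 F587
G1 X288.5963 Y6.6115 F587
M5
G0 X171.5970 Y49.5622
M3 S805
G1 X320.0042 Y49.5622 F587
G1 X320.0042 Y20.1656 F587
G1 X171.5970 Y20.1656 F587
G1 X171.5970 Y49.5622 F587
M5
G0 X335.7736 Y50.6309
M3 S805
G1 X310.6148 Y47.9445 F587
G1 X264.9862 Y27.6135 F587
G1 X230.5084 Y28.1304 F587
M5
G0 X0.0000 Y0.0000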